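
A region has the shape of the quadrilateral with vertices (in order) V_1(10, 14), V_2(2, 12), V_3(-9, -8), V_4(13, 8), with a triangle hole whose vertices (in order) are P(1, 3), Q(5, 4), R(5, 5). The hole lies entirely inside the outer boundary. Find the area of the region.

157

Outer boundary:
Apply the shoelace formula: 2A = Σ (x_i·y_{i+1} − x_{i+1}·y_i), indices taken mod 4.
V_1→V_2: (10)(12) − (2)(14) = 92
V_2→V_3: (2)(-8) − (-9)(12) = 92
V_3→V_4: (-9)(8) − (13)(-8) = 32
V_4→V_1: (13)(14) − (10)(8) = 102
Σ = 318
Area = |Σ|/2 = 159.
Hole:
Apply the surveyor's formula: 2A = Σ (x_i·y_{i+1} − x_{i+1}·y_i), indices taken mod 3.
P→Q: (1)(4) − (5)(3) = -11
Q→R: (5)(5) − (5)(4) = 5
R→P: (5)(3) − (1)(5) = 10
Σ = 4
Area = |Σ|/2 = 2.
Net area = 159 − 2 = 157.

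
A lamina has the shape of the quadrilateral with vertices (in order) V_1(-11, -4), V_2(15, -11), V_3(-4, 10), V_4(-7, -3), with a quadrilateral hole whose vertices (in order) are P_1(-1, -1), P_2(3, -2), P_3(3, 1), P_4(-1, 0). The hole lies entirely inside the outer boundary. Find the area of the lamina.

Outer boundary:
Apply the surveyor's formula: 2A = Σ (x_i·y_{i+1} − x_{i+1}·y_i), indices taken mod 4.
V_1→V_2: (-11)(-11) − (15)(-4) = 181
V_2→V_3: (15)(10) − (-4)(-11) = 106
V_3→V_4: (-4)(-3) − (-7)(10) = 82
V_4→V_1: (-7)(-4) − (-11)(-3) = -5
Σ = 364
Area = |Σ|/2 = 182.
Hole:
Apply Gauss's area formula: 2A = Σ (x_i·y_{i+1} − x_{i+1}·y_i), indices taken mod 4.
Cross-terms: 5, 9, 1, 1  ⇒  Σ = 16
Area = |Σ|/2 = 8.
Net area = 182 − 8 = 174.

174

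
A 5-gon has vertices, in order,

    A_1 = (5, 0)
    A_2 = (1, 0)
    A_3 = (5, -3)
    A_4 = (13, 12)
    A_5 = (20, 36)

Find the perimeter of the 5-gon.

|A_1A_2| = √((-4)² + (0)²) = √16 = 4
|A_2A_3| = √((4)² + (-3)²) = √25 = 5
|A_3A_4| = √((8)² + (15)²) = √289 = 17
|A_4A_5| = √((7)² + (24)²) = √625 = 25
|A_5A_1| = √((-15)² + (-36)²) = √1521 = 39
Perimeter = 4 + 5 + 17 + 25 + 39 = 90.

90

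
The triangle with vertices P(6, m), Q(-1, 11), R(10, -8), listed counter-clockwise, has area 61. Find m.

10

Write out the shoelace sum; only the two edges meeting at P involve m:
2·Area = [(10·m − 6·(-8)) + (6·11 − (-1)·m)] + -102
       = 11·m + 12 = 122
⇒ m = 10.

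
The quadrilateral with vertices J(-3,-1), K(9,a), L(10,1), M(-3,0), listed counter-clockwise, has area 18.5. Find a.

-1

Write out the shoelace sum; only the two edges meeting at K involve a:
2·Area = [((-3)·a − 9·(-1)) + (9·1 − 10·a)] + 6
       = -13·a + 24 = 37
⇒ a = -1.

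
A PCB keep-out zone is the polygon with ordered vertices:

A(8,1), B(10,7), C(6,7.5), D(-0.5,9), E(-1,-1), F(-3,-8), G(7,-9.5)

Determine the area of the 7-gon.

159.375

Apply the surveyor's formula: 2A = Σ (x_i·y_{i+1} − x_{i+1}·y_i), indices taken mod 7.
Σ = (46) + (33) + (57.75) + (9.5) + (5) + (84.5) + (83) = 318.75
Area = |Σ|/2 = 159.375.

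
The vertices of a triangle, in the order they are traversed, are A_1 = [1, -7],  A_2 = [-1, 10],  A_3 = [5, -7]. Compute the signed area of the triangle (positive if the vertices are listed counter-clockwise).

-34

Cross-terms: 3, -43, -28  ⇒  Σ = -68
Signed area = Σ/2 = -34 (negative ⇒ clockwise traversal).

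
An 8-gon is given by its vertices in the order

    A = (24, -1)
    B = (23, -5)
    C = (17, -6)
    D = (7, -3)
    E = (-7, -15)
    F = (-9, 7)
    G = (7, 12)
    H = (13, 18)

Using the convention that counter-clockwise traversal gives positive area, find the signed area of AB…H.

-550.5

Cross-terms: -97, -53, -9, -126, -184, -157, -30, -445  ⇒  Σ = -1101
Signed area = Σ/2 = -550.5 (negative ⇒ clockwise traversal).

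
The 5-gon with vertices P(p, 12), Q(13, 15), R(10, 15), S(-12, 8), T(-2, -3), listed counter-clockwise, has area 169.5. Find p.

The doubled signed area Σ (x_i y_{i+1} − x_{i+1} y_i) is linear in p.
With p=0 it equals 177; the coefficient of p is 18 (from the two edges through P).
So 18·p + 177 = 2·169.5 = 339 ⇒ p = 9.

9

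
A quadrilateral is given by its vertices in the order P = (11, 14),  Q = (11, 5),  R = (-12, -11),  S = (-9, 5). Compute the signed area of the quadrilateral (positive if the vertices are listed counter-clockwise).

-250

Apply the shoelace (surveyor's) formula: 2A = Σ (x_i·y_{i+1} − x_{i+1}·y_i), indices taken mod 4.
Cross-terms: -99, -61, -159, -181  ⇒  Σ = -500
Signed area = Σ/2 = -250 (negative ⇒ clockwise traversal).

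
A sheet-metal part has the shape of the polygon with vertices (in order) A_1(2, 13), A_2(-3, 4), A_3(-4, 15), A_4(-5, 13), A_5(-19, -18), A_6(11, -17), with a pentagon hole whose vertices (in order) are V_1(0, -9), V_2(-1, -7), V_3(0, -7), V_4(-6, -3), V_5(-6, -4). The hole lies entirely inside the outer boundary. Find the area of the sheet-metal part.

Outer boundary:
Apply the shoelace (surveyor's) formula: 2A = Σ (x_i·y_{i+1} − x_{i+1}·y_i), indices taken mod 6.
Σ = (47) + (-29) + (23) + (337) + (521) + (177) = 1076
Area = |Σ|/2 = 538.
Hole:
Σ = (-9) + (7) + (-42) + (6) + (54) = 16
Area = |Σ|/2 = 8.
Net area = 538 − 8 = 530.

530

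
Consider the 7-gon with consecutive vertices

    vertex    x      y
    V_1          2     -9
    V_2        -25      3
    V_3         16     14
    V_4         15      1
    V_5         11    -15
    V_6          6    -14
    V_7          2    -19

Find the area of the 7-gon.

588.5

Σ = (-219) + (-398) + (-194) + (-236) + (-64) + (-86) + (20) = -1177
Area = |Σ|/2 = 588.5.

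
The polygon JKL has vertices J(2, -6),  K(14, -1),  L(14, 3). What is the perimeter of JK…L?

32

|JK| = √((12)² + (5)²) = √169 = 13
|KL| = √((0)² + (4)²) = √16 = 4
|LJ| = √((-12)² + (-9)²) = √225 = 15
Perimeter = 13 + 4 + 15 = 32.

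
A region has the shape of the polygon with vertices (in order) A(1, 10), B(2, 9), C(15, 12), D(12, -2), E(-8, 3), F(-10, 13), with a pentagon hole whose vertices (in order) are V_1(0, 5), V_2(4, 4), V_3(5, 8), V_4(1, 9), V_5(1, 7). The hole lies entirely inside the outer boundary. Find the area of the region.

Outer boundary:
A→B: (1)(9) − (2)(10) = -11
B→C: (2)(12) − (15)(9) = -111
C→D: (15)(-2) − (12)(12) = -174
D→E: (12)(3) − (-8)(-2) = 20
E→F: (-8)(13) − (-10)(3) = -74
F→A: (-10)(10) − (1)(13) = -113
Σ = -463
Area = |Σ|/2 = 231.5.
Hole:
Apply Gauss's area formula: 2A = Σ (x_i·y_{i+1} − x_{i+1}·y_i), indices taken mod 5.
Cross-terms: -20, 12, 37, -2, 5  ⇒  Σ = 32
Area = |Σ|/2 = 16.
Net area = 231.5 − 16 = 215.5.

215.5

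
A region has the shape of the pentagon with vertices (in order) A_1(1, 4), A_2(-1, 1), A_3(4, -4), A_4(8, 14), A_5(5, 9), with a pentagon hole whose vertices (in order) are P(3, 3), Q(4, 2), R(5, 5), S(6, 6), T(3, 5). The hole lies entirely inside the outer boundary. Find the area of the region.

Outer boundary:
Σ = (5) + (0) + (88) + (2) + (11) = 106
Area = |Σ|/2 = 53.
Hole:
Apply the surveyor's formula: 2A = Σ (x_i·y_{i+1} − x_{i+1}·y_i), indices taken mod 5.
Σ = (-6) + (10) + (0) + (12) + (-6) = 10
Area = |Σ|/2 = 5.
Net area = 53 − 5 = 48.

48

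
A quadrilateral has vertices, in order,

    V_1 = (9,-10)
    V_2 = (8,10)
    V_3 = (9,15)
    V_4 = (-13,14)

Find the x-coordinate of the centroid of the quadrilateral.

4/3

Apply the surveyor's formula. First the cross-terms c_i = x_i·y_{i+1} − x_{i+1}·y_i:
  170, 30, 321, 4  ⇒  2A = 525, A = 262.5.
Then Σ (x_i + x_{i+1})·c_i = 2100, so x̄ = 2100 / (6·262.5) = 4/3.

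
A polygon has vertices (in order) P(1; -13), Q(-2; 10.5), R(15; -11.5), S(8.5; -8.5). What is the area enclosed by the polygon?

Apply the shoelace (surveyor's) formula: 2A = Σ (x_i·y_{i+1} − x_{i+1}·y_i), indices taken mod 4.
Σ = (-15.5) + (-134.5) + (-29.75) + (-102) = -281.75
Area = |Σ|/2 = 140.875.

140.875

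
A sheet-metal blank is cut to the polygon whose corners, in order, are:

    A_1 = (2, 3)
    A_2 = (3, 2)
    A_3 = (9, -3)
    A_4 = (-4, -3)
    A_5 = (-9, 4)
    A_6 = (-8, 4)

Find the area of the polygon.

75

Cross-terms: -5, -27, -39, -43, -4, -32  ⇒  Σ = -150
Area = |Σ|/2 = 75.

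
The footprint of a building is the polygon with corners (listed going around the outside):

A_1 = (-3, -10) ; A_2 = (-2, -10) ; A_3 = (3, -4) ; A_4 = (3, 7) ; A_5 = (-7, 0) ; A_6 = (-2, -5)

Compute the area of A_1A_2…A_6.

Apply the shoelace (surveyor's) formula: 2A = Σ (x_i·y_{i+1} − x_{i+1}·y_i), indices taken mod 6.
Σ = (10) + (38) + (33) + (49) + (35) + (5) = 170
Area = |Σ|/2 = 85.

85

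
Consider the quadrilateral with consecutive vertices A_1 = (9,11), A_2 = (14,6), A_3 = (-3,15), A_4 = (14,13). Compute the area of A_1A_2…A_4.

Cross-terms: -100, 228, -249, 37  ⇒  Σ = -84
Area = |Σ|/2 = 42.

42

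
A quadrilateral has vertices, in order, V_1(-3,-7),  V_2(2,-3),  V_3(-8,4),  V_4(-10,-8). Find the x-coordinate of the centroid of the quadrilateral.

Apply the shoelace formula. First the cross-terms c_i = x_i·y_{i+1} − x_{i+1}·y_i:
  23, -16, 104, 46  ⇒  2A = 157, A = 78.5.
Then Σ (x_i + x_{i+1})·c_i = -2397, so x̄ = -2397 / (6·78.5) = -799/157.

-799/157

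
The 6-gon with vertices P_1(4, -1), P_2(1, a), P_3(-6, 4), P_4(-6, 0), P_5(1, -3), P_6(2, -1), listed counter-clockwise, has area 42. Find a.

3

The doubled signed area Σ (x_i y_{i+1} − x_{i+1} y_i) is linear in a.
With a=0 it equals 54; the coefficient of a is 10 (from the two edges through P_2).
So 10·a + 54 = 2·42 = 84 ⇒ a = 3.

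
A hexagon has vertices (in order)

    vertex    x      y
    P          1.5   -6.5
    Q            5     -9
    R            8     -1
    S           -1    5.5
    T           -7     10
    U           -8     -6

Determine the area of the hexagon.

170.25

Σ = (19) + (67) + (43) + (28.5) + (122) + (61) = 340.5
Area = |Σ|/2 = 170.25.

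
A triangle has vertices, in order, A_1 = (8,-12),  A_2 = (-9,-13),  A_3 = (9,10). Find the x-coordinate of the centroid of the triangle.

8/3

Apply the shoelace (surveyor's) formula. First the cross-terms c_i = x_i·y_{i+1} − x_{i+1}·y_i:
  -212, 27, -188  ⇒  2A = -373, A = -186.5.
Then Σ (x_i + x_{i+1})·c_i = -2984, so x̄ = -2984 / (6·(-186.5)) = 8/3.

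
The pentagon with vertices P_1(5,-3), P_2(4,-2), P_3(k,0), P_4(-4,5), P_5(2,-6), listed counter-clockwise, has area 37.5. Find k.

5

Write out the shoelace sum; only the two edges meeting at P_3 involve k:
2·Area = [(4·0 − k·(-2)) + (k·5 − (-4)·0)] + 40
       = 7·k + 40 = 75
⇒ k = 5.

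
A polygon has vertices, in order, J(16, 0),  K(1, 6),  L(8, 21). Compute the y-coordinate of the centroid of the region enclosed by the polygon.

Apply the surveyor's formula. First the cross-terms c_i = x_i·y_{i+1} − x_{i+1}·y_i:
  96, -27, -336  ⇒  2A = -267, A = -133.5.
Then Σ (y_i + y_{i+1})·c_i = -7209, so ȳ = -7209 / (6·(-133.5)) = 9.

9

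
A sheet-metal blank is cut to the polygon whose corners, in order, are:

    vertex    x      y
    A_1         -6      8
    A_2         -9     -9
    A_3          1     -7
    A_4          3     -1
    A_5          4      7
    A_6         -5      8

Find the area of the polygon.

Apply Gauss's area formula: 2A = Σ (x_i·y_{i+1} − x_{i+1}·y_i), indices taken mod 6.
A_1→A_2: (-6)(-9) − (-9)(8) = 126
A_2→A_3: (-9)(-7) − (1)(-9) = 72
A_3→A_4: (1)(-1) − (3)(-7) = 20
A_4→A_5: (3)(7) − (4)(-1) = 25
A_5→A_6: (4)(8) − (-5)(7) = 67
A_6→A_1: (-5)(8) − (-6)(8) = 8
Σ = 318
Area = |Σ|/2 = 159.

159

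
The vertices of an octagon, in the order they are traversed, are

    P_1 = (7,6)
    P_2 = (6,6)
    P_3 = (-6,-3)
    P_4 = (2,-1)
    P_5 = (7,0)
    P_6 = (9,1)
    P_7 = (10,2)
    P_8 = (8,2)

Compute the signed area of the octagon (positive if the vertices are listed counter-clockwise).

48

Σ = (6) + (18) + (12) + (7) + (7) + (8) + (4) + (34) = 96
Signed area = Σ/2 = 48 (positive ⇒ counter-clockwise traversal).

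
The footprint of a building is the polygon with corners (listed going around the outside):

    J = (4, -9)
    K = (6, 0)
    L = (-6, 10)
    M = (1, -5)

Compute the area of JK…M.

72.5

Σ = (54) + (60) + (20) + (11) = 145
Area = |Σ|/2 = 72.5.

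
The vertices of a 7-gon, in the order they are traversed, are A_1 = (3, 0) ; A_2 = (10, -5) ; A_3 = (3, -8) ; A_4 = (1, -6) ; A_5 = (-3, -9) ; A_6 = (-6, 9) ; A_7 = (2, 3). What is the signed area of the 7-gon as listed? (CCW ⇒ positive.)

Apply Gauss's area formula: 2A = Σ (x_i·y_{i+1} − x_{i+1}·y_i), indices taken mod 7.
A_1→A_2: (3)(-5) − (10)(0) = -15
A_2→A_3: (10)(-8) − (3)(-5) = -65
A_3→A_4: (3)(-6) − (1)(-8) = -10
A_4→A_5: (1)(-9) − (-3)(-6) = -27
A_5→A_6: (-3)(9) − (-6)(-9) = -81
A_6→A_7: (-6)(3) − (2)(9) = -36
A_7→A_1: (2)(0) − (3)(3) = -9
Σ = -243
Signed area = Σ/2 = -121.5 (negative ⇒ clockwise traversal).

-121.5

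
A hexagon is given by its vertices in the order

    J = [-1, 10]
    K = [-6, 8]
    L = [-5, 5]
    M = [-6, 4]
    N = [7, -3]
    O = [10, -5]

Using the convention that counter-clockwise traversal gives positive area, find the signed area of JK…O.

76

Apply the shoelace formula: 2A = Σ (x_i·y_{i+1} − x_{i+1}·y_i), indices taken mod 6.
J→K: (-1)(8) − (-6)(10) = 52
K→L: (-6)(5) − (-5)(8) = 10
L→M: (-5)(4) − (-6)(5) = 10
M→N: (-6)(-3) − (7)(4) = -10
N→O: (7)(-5) − (10)(-3) = -5
O→J: (10)(10) − (-1)(-5) = 95
Σ = 152
Signed area = Σ/2 = 76 (positive ⇒ counter-clockwise traversal).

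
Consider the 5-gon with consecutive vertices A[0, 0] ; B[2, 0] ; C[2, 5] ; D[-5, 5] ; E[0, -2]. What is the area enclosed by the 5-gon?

Apply Gauss's area formula: 2A = Σ (x_i·y_{i+1} − x_{i+1}·y_i), indices taken mod 5.
Σ = (0) + (10) + (35) + (10) + (0) = 55
Area = |Σ|/2 = 27.5.

27.5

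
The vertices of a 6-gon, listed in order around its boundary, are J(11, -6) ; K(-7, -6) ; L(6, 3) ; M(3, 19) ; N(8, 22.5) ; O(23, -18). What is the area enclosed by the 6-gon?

337

Σ = (-108) + (15) + (105) + (-84.5) + (-661.5) + (60) = -674
Area = |Σ|/2 = 337.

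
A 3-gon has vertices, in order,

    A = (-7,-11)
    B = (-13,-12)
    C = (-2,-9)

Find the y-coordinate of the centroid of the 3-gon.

Apply Gauss's area formula. First the cross-terms c_i = x_i·y_{i+1} − x_{i+1}·y_i:
  -59, 93, -41  ⇒  2A = -7, A = -3.5.
Then Σ (y_i + y_{i+1})·c_i = 224, so ȳ = 224 / (6·(-3.5)) = -32/3.

-32/3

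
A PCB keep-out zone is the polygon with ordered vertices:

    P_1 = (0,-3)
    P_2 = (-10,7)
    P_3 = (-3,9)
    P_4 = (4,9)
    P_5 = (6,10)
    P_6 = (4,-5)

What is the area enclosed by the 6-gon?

Apply the shoelace formula: 2A = Σ (x_i·y_{i+1} − x_{i+1}·y_i), indices taken mod 6.
Cross-terms: -30, -69, -63, -14, -70, -12  ⇒  Σ = -258
Area = |Σ|/2 = 129.

129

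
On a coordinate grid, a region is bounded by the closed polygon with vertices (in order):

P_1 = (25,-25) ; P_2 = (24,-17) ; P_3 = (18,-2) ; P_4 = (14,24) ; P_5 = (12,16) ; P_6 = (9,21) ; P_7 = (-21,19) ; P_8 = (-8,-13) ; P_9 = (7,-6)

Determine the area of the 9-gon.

1044

Σ = (175) + (258) + (460) + (-64) + (108) + (612) + (425) + (139) + (-25) = 2088
Area = |Σ|/2 = 1044.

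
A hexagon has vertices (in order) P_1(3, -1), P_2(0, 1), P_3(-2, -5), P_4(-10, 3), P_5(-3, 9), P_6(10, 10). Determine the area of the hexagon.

Apply the shoelace formula: 2A = Σ (x_i·y_{i+1} − x_{i+1}·y_i), indices taken mod 6.
Σ = (3) + (2) + (-56) + (-81) + (-120) + (-40) = -292
Area = |Σ|/2 = 146.

146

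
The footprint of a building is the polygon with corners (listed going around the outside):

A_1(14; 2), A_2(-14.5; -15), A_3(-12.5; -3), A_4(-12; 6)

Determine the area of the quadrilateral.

A_1→A_2: (14)(-15) − (-14.5)(2) = -181
A_2→A_3: (-14.5)(-3) − (-12.5)(-15) = -144
A_3→A_4: (-12.5)(6) − (-12)(-3) = -111
A_4→A_1: (-12)(2) − (14)(6) = -108
Σ = -544
Area = |Σ|/2 = 272.

272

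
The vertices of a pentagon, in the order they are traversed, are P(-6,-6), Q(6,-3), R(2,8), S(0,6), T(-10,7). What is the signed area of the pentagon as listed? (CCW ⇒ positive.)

Apply Gauss's area formula: 2A = Σ (x_i·y_{i+1} − x_{i+1}·y_i), indices taken mod 5.
P→Q: (-6)(-3) − (6)(-6) = 54
Q→R: (6)(8) − (2)(-3) = 54
R→S: (2)(6) − (0)(8) = 12
S→T: (0)(7) − (-10)(6) = 60
T→P: (-10)(-6) − (-6)(7) = 102
Σ = 282
Signed area = Σ/2 = 141 (positive ⇒ counter-clockwise traversal).

141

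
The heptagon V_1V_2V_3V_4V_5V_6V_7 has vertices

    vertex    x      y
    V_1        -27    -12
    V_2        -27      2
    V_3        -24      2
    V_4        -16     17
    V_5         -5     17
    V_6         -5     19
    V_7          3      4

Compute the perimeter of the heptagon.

98

|V_1V_2| = √((0)² + (14)²) = √196 = 14
|V_2V_3| = √((3)² + (0)²) = √9 = 3
|V_3V_4| = √((8)² + (15)²) = √289 = 17
|V_4V_5| = √((11)² + (0)²) = √121 = 11
|V_5V_6| = √((0)² + (2)²) = √4 = 2
|V_6V_7| = √((8)² + (-15)²) = √289 = 17
|V_7V_1| = √((-30)² + (-16)²) = √1156 = 34
Perimeter = 14 + 3 + 17 + 11 + 2 + 17 + 34 = 98.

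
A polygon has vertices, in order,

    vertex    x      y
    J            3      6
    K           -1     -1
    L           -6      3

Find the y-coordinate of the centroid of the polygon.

8/3

Apply Gauss's area formula. First the cross-terms c_i = x_i·y_{i+1} − x_{i+1}·y_i:
  3, -9, -45  ⇒  2A = -51, A = -25.5.
Then Σ (y_i + y_{i+1})·c_i = -408, so ȳ = -408 / (6·(-25.5)) = 8/3.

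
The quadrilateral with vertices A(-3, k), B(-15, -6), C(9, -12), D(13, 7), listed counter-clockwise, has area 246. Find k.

0

Write out the shoelace sum; only the two edges meeting at A involve k:
2·Area = [(13·k − (-3)·7) + ((-3)·(-6) − (-15)·k)] + 453
       = 28·k + 492 = 492
⇒ k = 0.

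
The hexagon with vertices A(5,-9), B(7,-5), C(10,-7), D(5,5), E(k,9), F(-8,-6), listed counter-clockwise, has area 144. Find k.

5

Write out the shoelace sum; only the two edges meeting at E involve k:
2·Area = [(5·9 − k·5) + (k·(-6) − (-8)·9)] + 226
       = -11·k + 343 = 288
⇒ k = 5.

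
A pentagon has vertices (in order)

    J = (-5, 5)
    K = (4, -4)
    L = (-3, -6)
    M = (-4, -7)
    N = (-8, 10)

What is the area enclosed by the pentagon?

62.5

Apply the shoelace (surveyor's) formula: 2A = Σ (x_i·y_{i+1} − x_{i+1}·y_i), indices taken mod 5.
Cross-terms: 0, -36, -3, -96, 10  ⇒  Σ = -125
Area = |Σ|/2 = 62.5.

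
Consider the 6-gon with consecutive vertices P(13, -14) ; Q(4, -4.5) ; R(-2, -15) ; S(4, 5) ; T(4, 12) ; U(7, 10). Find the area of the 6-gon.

Apply the surveyor's formula: 2A = Σ (x_i·y_{i+1} − x_{i+1}·y_i), indices taken mod 6.
Σ = (-2.5) + (-69) + (50) + (28) + (-44) + (-228) = -265.5
Area = |Σ|/2 = 132.75.

132.75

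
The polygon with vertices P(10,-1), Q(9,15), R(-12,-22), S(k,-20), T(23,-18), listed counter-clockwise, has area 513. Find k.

Write out the shoelace sum; only the two edges meeting at S involve k:
2·Area = [((-12)·(-20) − k·(-22)) + (k·(-18) − 23·(-20))] + 298
       = 4·k + 998 = 1026
⇒ k = 7.

7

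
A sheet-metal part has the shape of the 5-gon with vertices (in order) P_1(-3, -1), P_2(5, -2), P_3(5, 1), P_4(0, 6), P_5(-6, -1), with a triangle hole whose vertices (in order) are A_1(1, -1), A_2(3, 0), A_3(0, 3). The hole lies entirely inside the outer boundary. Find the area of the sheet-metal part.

Outer boundary:
P_1→P_2: (-3)(-2) − (5)(-1) = 11
P_2→P_3: (5)(1) − (5)(-2) = 15
P_3→P_4: (5)(6) − (0)(1) = 30
P_4→P_5: (0)(-1) − (-6)(6) = 36
P_5→P_1: (-6)(-1) − (-3)(-1) = 3
Σ = 95
Area = |Σ|/2 = 47.5.
Hole:
Apply the shoelace (surveyor's) formula: 2A = Σ (x_i·y_{i+1} − x_{i+1}·y_i), indices taken mod 3.
Σ = (3) + (9) + (-3) = 9
Area = |Σ|/2 = 4.5.
Net area = 47.5 − 4.5 = 43.

43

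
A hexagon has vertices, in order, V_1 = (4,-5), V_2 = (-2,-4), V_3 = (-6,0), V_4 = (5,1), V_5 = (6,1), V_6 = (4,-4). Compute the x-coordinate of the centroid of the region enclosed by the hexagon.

59/89

Apply the surveyor's formula. First the cross-terms c_i = x_i·y_{i+1} − x_{i+1}·y_i:
  -26, -24, -6, -1, -28, -4  ⇒  2A = -89, A = -44.5.
Then Σ (x_i + x_{i+1})·c_i = -177, so x̄ = -177 / (6·(-44.5)) = 59/89.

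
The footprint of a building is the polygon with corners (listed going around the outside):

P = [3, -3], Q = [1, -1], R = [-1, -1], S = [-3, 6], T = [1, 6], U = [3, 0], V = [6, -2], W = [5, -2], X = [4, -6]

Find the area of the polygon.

38.5

Apply the shoelace formula: 2A = Σ (x_i·y_{i+1} − x_{i+1}·y_i), indices taken mod 9.
Σ = (0) + (-2) + (-9) + (-24) + (-18) + (-6) + (-2) + (-22) + (6) = -77
Area = |Σ|/2 = 38.5.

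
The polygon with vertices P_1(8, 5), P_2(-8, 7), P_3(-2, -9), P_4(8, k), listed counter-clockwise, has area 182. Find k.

-7

The doubled signed area Σ (x_i y_{i+1} − x_{i+1} y_i) is linear in k.
With k=0 it equals 294; the coefficient of k is -10 (from the two edges through P_4).
So -10·k + 294 = 2·182 = 364 ⇒ k = -7.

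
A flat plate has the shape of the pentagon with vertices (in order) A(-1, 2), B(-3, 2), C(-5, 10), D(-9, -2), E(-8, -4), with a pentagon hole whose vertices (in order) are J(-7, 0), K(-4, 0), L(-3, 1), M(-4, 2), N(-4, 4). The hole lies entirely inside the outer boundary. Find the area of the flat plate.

35

Outer boundary:
Σ = (4) + (-20) + (100) + (20) + (-20) = 84
Area = |Σ|/2 = 42.
Hole:
Σ = (0) + (-4) + (-2) + (-8) + (28) = 14
Area = |Σ|/2 = 7.
Net area = 42 − 7 = 35.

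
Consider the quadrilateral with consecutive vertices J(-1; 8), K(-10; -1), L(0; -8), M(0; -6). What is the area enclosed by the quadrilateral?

77.5

Apply the shoelace formula: 2A = Σ (x_i·y_{i+1} − x_{i+1}·y_i), indices taken mod 4.
J→K: (-1)(-1) − (-10)(8) = 81
K→L: (-10)(-8) − (0)(-1) = 80
L→M: (0)(-6) − (0)(-8) = 0
M→J: (0)(8) − (-1)(-6) = -6
Σ = 155
Area = |Σ|/2 = 77.5.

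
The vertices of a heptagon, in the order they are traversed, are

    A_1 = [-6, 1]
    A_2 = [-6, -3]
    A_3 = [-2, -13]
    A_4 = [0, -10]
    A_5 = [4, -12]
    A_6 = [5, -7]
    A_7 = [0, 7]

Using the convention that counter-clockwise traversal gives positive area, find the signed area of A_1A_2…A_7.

Apply the shoelace (surveyor's) formula: 2A = Σ (x_i·y_{i+1} − x_{i+1}·y_i), indices taken mod 7.
A_1→A_2: (-6)(-3) − (-6)(1) = 24
A_2→A_3: (-6)(-13) − (-2)(-3) = 72
A_3→A_4: (-2)(-10) − (0)(-13) = 20
A_4→A_5: (0)(-12) − (4)(-10) = 40
A_5→A_6: (4)(-7) − (5)(-12) = 32
A_6→A_7: (5)(7) − (0)(-7) = 35
A_7→A_1: (0)(1) − (-6)(7) = 42
Σ = 265
Signed area = Σ/2 = 132.5 (positive ⇒ counter-clockwise traversal).

132.5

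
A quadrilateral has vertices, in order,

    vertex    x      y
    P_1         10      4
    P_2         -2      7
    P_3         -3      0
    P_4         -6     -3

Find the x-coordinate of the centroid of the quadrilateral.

77/57

Apply the surveyor's formula. First the cross-terms c_i = x_i·y_{i+1} − x_{i+1}·y_i:
  78, 21, 9, 6  ⇒  2A = 114, A = 57.
Then Σ (x_i + x_{i+1})·c_i = 462, so x̄ = 462 / (6·57) = 77/57.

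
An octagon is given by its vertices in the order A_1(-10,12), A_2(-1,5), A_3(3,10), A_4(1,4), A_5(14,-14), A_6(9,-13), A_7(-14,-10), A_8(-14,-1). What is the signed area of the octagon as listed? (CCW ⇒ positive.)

-381.5

Σ = (-38) + (-25) + (2) + (-70) + (-56) + (-272) + (-126) + (-178) = -763
Signed area = Σ/2 = -381.5 (negative ⇒ clockwise traversal).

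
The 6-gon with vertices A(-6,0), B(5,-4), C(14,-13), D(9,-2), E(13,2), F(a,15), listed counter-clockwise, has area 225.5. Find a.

Write out the shoelace sum; only the two edges meeting at F involve a:
2·Area = [(13·15 − a·2) + (a·0 − (-6)·15)] + 148
       = -2·a + 433 = 451
⇒ a = -9.

-9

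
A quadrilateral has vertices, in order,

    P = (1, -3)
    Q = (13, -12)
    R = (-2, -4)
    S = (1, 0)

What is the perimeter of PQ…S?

40

|PQ| = √((12)² + (-9)²) = √225 = 15
|QR| = √((-15)² + (8)²) = √289 = 17
|RS| = √((3)² + (4)²) = √25 = 5
|SP| = √((0)² + (-3)²) = √9 = 3
Perimeter = 15 + 17 + 5 + 3 = 40.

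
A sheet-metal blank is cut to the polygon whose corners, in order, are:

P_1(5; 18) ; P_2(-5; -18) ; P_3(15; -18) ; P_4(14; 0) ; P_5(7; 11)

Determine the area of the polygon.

418.5

Apply the shoelace (surveyor's) formula: 2A = Σ (x_i·y_{i+1} − x_{i+1}·y_i), indices taken mod 5.
Cross-terms: 0, 360, 252, 154, 71  ⇒  Σ = 837
Area = |Σ|/2 = 418.5.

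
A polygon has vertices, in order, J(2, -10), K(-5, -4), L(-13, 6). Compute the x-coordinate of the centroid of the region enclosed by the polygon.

-16/3

Apply the shoelace (surveyor's) formula. First the cross-terms c_i = x_i·y_{i+1} − x_{i+1}·y_i:
  -58, -82, 118  ⇒  2A = -22, A = -11.
Then Σ (x_i + x_{i+1})·c_i = 352, so x̄ = 352 / (6·(-11)) = -16/3.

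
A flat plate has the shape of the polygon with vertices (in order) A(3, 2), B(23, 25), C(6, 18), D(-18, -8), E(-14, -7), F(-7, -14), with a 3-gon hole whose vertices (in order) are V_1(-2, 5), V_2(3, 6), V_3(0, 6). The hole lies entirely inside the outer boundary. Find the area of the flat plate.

Outer boundary:
Apply the shoelace (surveyor's) formula: 2A = Σ (x_i·y_{i+1} − x_{i+1}·y_i), indices taken mod 6.
Σ = (29) + (264) + (276) + (14) + (147) + (28) = 758
Area = |Σ|/2 = 379.
Hole:
Cross-terms: -27, 18, 12  ⇒  Σ = 3
Area = |Σ|/2 = 1.5.
Net area = 379 − 1.5 = 377.5.

377.5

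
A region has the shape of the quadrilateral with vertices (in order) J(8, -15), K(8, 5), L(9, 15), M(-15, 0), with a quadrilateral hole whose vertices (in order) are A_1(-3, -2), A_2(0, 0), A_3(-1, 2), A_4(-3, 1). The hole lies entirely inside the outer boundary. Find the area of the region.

335.5

Outer boundary:
Σ = (160) + (75) + (225) + (225) = 685
Area = |Σ|/2 = 342.5.
Hole:
Apply the surveyor's formula: 2A = Σ (x_i·y_{i+1} − x_{i+1}·y_i), indices taken mod 4.
Cross-terms: 0, 0, 5, 9  ⇒  Σ = 14
Area = |Σ|/2 = 7.
Net area = 342.5 − 7 = 335.5.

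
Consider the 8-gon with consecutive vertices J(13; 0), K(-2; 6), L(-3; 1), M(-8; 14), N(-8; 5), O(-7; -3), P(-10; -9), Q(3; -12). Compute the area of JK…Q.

Σ = (78) + (16) + (-34) + (72) + (59) + (33) + (147) + (156) = 527
Area = |Σ|/2 = 263.5.

263.5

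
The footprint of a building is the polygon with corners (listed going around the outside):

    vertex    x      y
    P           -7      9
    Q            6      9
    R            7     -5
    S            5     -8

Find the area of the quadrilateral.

126

Apply Gauss's area formula: 2A = Σ (x_i·y_{i+1} − x_{i+1}·y_i), indices taken mod 4.
P→Q: (-7)(9) − (6)(9) = -117
Q→R: (6)(-5) − (7)(9) = -93
R→S: (7)(-8) − (5)(-5) = -31
S→P: (5)(9) − (-7)(-8) = -11
Σ = -252
Area = |Σ|/2 = 126.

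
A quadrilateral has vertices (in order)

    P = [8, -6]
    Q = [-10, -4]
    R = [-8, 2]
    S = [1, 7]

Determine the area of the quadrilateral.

Apply the surveyor's formula: 2A = Σ (x_i·y_{i+1} − x_{i+1}·y_i), indices taken mod 4.
Σ = (-92) + (-52) + (-58) + (-62) = -264
Area = |Σ|/2 = 132.

132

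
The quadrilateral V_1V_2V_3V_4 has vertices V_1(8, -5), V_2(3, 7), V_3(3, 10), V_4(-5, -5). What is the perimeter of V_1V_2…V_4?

46

|V_1V_2| = √((-5)² + (12)²) = √169 = 13
|V_2V_3| = √((0)² + (3)²) = √9 = 3
|V_3V_4| = √((-8)² + (-15)²) = √289 = 17
|V_4V_1| = √((13)² + (0)²) = √169 = 13
Perimeter = 13 + 3 + 17 + 13 = 46.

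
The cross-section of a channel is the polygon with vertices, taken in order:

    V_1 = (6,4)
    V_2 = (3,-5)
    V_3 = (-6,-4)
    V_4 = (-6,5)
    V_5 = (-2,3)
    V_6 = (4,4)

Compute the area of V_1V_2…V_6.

V_1→V_2: (6)(-5) − (3)(4) = -42
V_2→V_3: (3)(-4) − (-6)(-5) = -42
V_3→V_4: (-6)(5) − (-6)(-4) = -54
V_4→V_5: (-6)(3) − (-2)(5) = -8
V_5→V_6: (-2)(4) − (4)(3) = -20
V_6→V_1: (4)(4) − (6)(4) = -8
Σ = -174
Area = |Σ|/2 = 87.

87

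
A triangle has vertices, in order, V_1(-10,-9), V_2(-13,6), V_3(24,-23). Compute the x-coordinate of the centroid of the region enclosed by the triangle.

1/3

Apply Gauss's area formula. First the cross-terms c_i = x_i·y_{i+1} − x_{i+1}·y_i:
  -177, 155, -446  ⇒  2A = -468, A = -234.
Then Σ (x_i + x_{i+1})·c_i = -468, so x̄ = -468 / (6·(-234)) = 1/3.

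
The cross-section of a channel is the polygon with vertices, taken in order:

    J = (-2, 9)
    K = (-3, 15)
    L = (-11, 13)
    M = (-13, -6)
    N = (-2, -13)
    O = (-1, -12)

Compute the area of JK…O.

Σ = (-3) + (126) + (235) + (157) + (11) + (-33) = 493
Area = |Σ|/2 = 246.5.

246.5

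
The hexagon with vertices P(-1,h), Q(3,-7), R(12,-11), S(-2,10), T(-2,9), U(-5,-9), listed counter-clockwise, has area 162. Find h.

-14

The doubled signed area Σ (x_i y_{i+1} − x_{i+1} y_i) is linear in h.
With h=0 it equals 212; the coefficient of h is -8 (from the two edges through P).
So -8·h + 212 = 2·162 = 324 ⇒ h = -14.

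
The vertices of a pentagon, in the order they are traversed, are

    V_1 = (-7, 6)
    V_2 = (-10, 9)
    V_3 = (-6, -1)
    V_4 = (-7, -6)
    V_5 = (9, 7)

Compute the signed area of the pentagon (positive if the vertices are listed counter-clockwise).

Apply Gauss's area formula: 2A = Σ (x_i·y_{i+1} − x_{i+1}·y_i), indices taken mod 5.
V_1→V_2: (-7)(9) − (-10)(6) = -3
V_2→V_3: (-10)(-1) − (-6)(9) = 64
V_3→V_4: (-6)(-6) − (-7)(-1) = 29
V_4→V_5: (-7)(7) − (9)(-6) = 5
V_5→V_1: (9)(6) − (-7)(7) = 103
Σ = 198
Signed area = Σ/2 = 99 (positive ⇒ counter-clockwise traversal).

99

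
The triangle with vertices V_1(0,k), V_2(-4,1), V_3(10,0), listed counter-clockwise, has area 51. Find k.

The doubled signed area Σ (x_i y_{i+1} − x_{i+1} y_i) is linear in k.
With k=0 it equals -10; the coefficient of k is 14 (from the two edges through V_1).
So 14·k + -10 = 2·51 = 102 ⇒ k = 8.

8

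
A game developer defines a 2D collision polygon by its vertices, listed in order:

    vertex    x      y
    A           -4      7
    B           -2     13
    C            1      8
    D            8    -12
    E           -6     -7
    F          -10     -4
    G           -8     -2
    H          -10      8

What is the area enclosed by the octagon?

225.5

Apply Gauss's area formula: 2A = Σ (x_i·y_{i+1} − x_{i+1}·y_i), indices taken mod 8.
Σ = (-38) + (-29) + (-76) + (-128) + (-46) + (-12) + (-84) + (-38) = -451
Area = |Σ|/2 = 225.5.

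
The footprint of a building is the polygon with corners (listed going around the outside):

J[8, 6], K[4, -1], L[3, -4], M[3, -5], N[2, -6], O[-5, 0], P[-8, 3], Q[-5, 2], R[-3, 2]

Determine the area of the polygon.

J→K: (8)(-1) − (4)(6) = -32
K→L: (4)(-4) − (3)(-1) = -13
L→M: (3)(-5) − (3)(-4) = -3
M→N: (3)(-6) − (2)(-5) = -8
N→O: (2)(0) − (-5)(-6) = -30
O→P: (-5)(3) − (-8)(0) = -15
P→Q: (-8)(2) − (-5)(3) = -1
Q→R: (-5)(2) − (-3)(2) = -4
R→J: (-3)(6) − (8)(2) = -34
Σ = -140
Area = |Σ|/2 = 70.

70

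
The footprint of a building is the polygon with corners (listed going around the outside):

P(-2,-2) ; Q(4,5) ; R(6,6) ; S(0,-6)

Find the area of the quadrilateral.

Apply Gauss's area formula: 2A = Σ (x_i·y_{i+1} − x_{i+1}·y_i), indices taken mod 4.
Σ = (-2) + (-6) + (-36) + (-12) = -56
Area = |Σ|/2 = 28.

28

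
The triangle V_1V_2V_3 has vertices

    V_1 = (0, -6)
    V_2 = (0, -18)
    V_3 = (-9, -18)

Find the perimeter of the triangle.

|V_1V_2| = √((0)² + (-12)²) = √144 = 12
|V_2V_3| = √((-9)² + (0)²) = √81 = 9
|V_3V_1| = √((9)² + (12)²) = √225 = 15
Perimeter = 12 + 9 + 15 = 36.

36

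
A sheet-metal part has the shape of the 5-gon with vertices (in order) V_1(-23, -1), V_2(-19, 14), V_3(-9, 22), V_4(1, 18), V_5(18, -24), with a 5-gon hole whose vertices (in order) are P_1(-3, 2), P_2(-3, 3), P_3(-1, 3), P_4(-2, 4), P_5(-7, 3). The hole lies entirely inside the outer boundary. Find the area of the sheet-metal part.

862.5

Outer boundary:
Apply the surveyor's formula: 2A = Σ (x_i·y_{i+1} − x_{i+1}·y_i), indices taken mod 5.
Cross-terms: -341, -292, -184, -348, -570  ⇒  Σ = -1735
Area = |Σ|/2 = 867.5.
Hole:
Apply the shoelace (surveyor's) formula: 2A = Σ (x_i·y_{i+1} − x_{i+1}·y_i), indices taken mod 5.
P_1→P_2: (-3)(3) − (-3)(2) = -3
P_2→P_3: (-3)(3) − (-1)(3) = -6
P_3→P_4: (-1)(4) − (-2)(3) = 2
P_4→P_5: (-2)(3) − (-7)(4) = 22
P_5→P_1: (-7)(2) − (-3)(3) = -5
Σ = 10
Area = |Σ|/2 = 5.
Net area = 867.5 − 5 = 862.5.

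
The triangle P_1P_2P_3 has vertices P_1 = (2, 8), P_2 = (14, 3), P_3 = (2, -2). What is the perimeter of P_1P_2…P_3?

|P_1P_2| = √((12)² + (-5)²) = √169 = 13
|P_2P_3| = √((-12)² + (-5)²) = √169 = 13
|P_3P_1| = √((0)² + (10)²) = √100 = 10
Perimeter = 13 + 13 + 10 = 36.

36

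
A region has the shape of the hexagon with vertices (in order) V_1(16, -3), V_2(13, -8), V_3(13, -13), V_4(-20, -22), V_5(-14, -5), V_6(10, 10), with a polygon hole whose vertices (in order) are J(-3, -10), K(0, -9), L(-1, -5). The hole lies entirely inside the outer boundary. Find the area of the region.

587.5

Outer boundary:
Σ = (-89) + (-65) + (-546) + (-208) + (-90) + (-190) = -1188
Area = |Σ|/2 = 594.
Hole:
Σ = (27) + (-9) + (-5) = 13
Area = |Σ|/2 = 6.5.
Net area = 594 − 6.5 = 587.5.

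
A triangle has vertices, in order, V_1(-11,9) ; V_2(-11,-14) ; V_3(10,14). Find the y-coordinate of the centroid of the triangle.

3

Apply the shoelace (surveyor's) formula. First the cross-terms c_i = x_i·y_{i+1} − x_{i+1}·y_i:
  253, -14, 244  ⇒  2A = 483, A = 241.5.
Then Σ (y_i + y_{i+1})·c_i = 4347, so ȳ = 4347 / (6·241.5) = 3.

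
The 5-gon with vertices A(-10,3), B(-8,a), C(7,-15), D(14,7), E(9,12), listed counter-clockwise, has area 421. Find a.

-11

Write out the shoelace sum; only the two edges meeting at B involve a:
2·Area = [((-10)·a − (-8)·3) + ((-8)·(-15) − 7·a)] + 511
       = -17·a + 655 = 842
⇒ a = -11.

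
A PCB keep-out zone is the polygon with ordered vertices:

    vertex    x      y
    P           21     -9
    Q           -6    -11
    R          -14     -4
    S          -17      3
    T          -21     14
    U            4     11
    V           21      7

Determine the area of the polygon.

763

Σ = (-285) + (-130) + (-110) + (-175) + (-287) + (-203) + (-336) = -1526
Area = |Σ|/2 = 763.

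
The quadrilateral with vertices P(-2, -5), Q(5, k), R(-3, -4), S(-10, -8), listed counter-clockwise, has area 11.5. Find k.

The doubled signed area Σ (x_i y_{i+1} − x_{i+1} y_i) is linear in k.
With k=0 it equals 23; the coefficient of k is 1 (from the two edges through Q).
So 1·k + 23 = 2·11.5 = 23 ⇒ k = 0.

0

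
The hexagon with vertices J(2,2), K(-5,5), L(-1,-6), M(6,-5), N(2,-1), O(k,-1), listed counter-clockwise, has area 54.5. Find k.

Write out the shoelace sum; only the two edges meeting at O involve k:
2·Area = [(2·(-1) − k·(-1)) + (k·2 − 2·(-1))] + 100
       = 3·k + 100 = 109
⇒ k = 3.

3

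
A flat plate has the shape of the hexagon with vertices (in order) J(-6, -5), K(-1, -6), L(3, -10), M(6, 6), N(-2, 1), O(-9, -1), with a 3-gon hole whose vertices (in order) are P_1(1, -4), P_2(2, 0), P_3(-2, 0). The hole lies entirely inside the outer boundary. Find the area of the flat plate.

Outer boundary:
Apply Gauss's area formula: 2A = Σ (x_i·y_{i+1} − x_{i+1}·y_i), indices taken mod 6.
Cross-terms: 31, 28, 78, 18, 11, 39  ⇒  Σ = 205
Area = |Σ|/2 = 102.5.
Hole:
Σ = (8) + (0) + (8) = 16
Area = |Σ|/2 = 8.
Net area = 102.5 − 8 = 94.5.

94.5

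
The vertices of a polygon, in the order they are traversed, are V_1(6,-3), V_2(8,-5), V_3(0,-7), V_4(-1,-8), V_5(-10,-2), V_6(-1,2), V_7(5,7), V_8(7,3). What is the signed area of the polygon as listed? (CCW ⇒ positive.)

-129.5

Apply Gauss's area formula: 2A = Σ (x_i·y_{i+1} − x_{i+1}·y_i), indices taken mod 8.
V_1→V_2: (6)(-5) − (8)(-3) = -6
V_2→V_3: (8)(-7) − (0)(-5) = -56
V_3→V_4: (0)(-8) − (-1)(-7) = -7
V_4→V_5: (-1)(-2) − (-10)(-8) = -78
V_5→V_6: (-10)(2) − (-1)(-2) = -22
V_6→V_7: (-1)(7) − (5)(2) = -17
V_7→V_8: (5)(3) − (7)(7) = -34
V_8→V_1: (7)(-3) − (6)(3) = -39
Σ = -259
Signed area = Σ/2 = -129.5 (negative ⇒ clockwise traversal).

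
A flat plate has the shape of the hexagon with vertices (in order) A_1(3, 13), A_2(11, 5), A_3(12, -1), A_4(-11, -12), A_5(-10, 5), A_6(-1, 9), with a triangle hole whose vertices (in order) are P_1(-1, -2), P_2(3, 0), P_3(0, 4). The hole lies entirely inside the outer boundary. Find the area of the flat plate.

316

Outer boundary:
Apply the surveyor's formula: 2A = Σ (x_i·y_{i+1} − x_{i+1}·y_i), indices taken mod 6.
Σ = (-128) + (-71) + (-155) + (-175) + (-85) + (-40) = -654
Area = |Σ|/2 = 327.
Hole:
Apply the shoelace (surveyor's) formula: 2A = Σ (x_i·y_{i+1} − x_{i+1}·y_i), indices taken mod 3.
Cross-terms: 6, 12, 4  ⇒  Σ = 22
Area = |Σ|/2 = 11.
Net area = 327 − 11 = 316.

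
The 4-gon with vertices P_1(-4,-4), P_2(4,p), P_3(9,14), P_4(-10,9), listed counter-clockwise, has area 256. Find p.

-11

Write out the shoelace sum; only the two edges meeting at P_2 involve p:
2·Area = [((-4)·p − 4·(-4)) + (4·14 − 9·p)] + 297
       = -13·p + 369 = 512
⇒ p = -11.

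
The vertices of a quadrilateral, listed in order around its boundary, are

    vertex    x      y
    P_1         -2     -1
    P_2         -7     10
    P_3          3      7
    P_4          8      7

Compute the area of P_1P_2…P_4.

67.5

Apply the shoelace (surveyor's) formula: 2A = Σ (x_i·y_{i+1} − x_{i+1}·y_i), indices taken mod 4.
Cross-terms: -27, -79, -35, 6  ⇒  Σ = -135
Area = |Σ|/2 = 67.5.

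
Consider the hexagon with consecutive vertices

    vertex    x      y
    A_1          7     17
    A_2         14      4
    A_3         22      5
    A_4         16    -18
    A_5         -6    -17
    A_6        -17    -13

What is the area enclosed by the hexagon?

Apply the shoelace formula: 2A = Σ (x_i·y_{i+1} − x_{i+1}·y_i), indices taken mod 6.
Σ = (-210) + (-18) + (-476) + (-380) + (-211) + (-198) = -1493
Area = |Σ|/2 = 746.5.

746.5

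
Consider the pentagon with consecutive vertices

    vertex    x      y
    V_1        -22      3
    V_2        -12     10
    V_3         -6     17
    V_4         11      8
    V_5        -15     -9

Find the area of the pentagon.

V_1→V_2: (-22)(10) − (-12)(3) = -184
V_2→V_3: (-12)(17) − (-6)(10) = -144
V_3→V_4: (-6)(8) − (11)(17) = -235
V_4→V_5: (11)(-9) − (-15)(8) = 21
V_5→V_1: (-15)(3) − (-22)(-9) = -243
Σ = -785
Area = |Σ|/2 = 392.5.

392.5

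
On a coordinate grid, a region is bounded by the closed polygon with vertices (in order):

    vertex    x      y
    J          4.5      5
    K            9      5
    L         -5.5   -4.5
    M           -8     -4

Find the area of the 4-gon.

Σ = (-22.5) + (-13) + (-14) + (-22) = -71.5
Area = |Σ|/2 = 35.75.

35.75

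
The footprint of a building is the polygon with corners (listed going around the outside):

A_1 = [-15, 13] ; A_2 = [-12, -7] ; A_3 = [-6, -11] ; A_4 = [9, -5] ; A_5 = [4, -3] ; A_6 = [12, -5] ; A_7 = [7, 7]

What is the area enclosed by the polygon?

402

Apply the shoelace formula: 2A = Σ (x_i·y_{i+1} − x_{i+1}·y_i), indices taken mod 7.
A_1→A_2: (-15)(-7) − (-12)(13) = 261
A_2→A_3: (-12)(-11) − (-6)(-7) = 90
A_3→A_4: (-6)(-5) − (9)(-11) = 129
A_4→A_5: (9)(-3) − (4)(-5) = -7
A_5→A_6: (4)(-5) − (12)(-3) = 16
A_6→A_7: (12)(7) − (7)(-5) = 119
A_7→A_1: (7)(13) − (-15)(7) = 196
Σ = 804
Area = |Σ|/2 = 402.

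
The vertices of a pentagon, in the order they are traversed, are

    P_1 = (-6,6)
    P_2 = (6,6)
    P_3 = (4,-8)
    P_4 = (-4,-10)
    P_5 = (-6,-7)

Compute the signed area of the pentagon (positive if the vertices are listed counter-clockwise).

-163

Apply the surveyor's formula: 2A = Σ (x_i·y_{i+1} − x_{i+1}·y_i), indices taken mod 5.
Σ = (-72) + (-72) + (-72) + (-32) + (-78) = -326
Signed area = Σ/2 = -163 (negative ⇒ clockwise traversal).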